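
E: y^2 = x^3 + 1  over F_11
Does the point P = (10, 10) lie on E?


Check whether y^2 = x^3 + 0 x + 1 (mod 11) for (x, y) = (10, 10).
LHS: y^2 = 10^2 mod 11 = 1
RHS: x^3 + 0 x + 1 = 10^3 + 0*10 + 1 mod 11 = 0
LHS != RHS

No, not on the curve


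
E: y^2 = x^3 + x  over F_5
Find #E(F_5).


For each x in F_5, count y with y^2 = x^3 + 1 x + 0 mod 5:
  x = 0: RHS = 0, y in [0]  -> 1 point(s)
  x = 2: RHS = 0, y in [0]  -> 1 point(s)
  x = 3: RHS = 0, y in [0]  -> 1 point(s)
Affine points: 3. Add the point at infinity: total = 4.

#E(F_5) = 4


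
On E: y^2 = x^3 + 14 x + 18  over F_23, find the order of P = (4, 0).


Compute successive multiples of P until we hit O:
  1P = (4, 0)
  2P = O

ord(P) = 2


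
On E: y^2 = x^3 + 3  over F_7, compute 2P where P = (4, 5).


Doubling: s = (3 x1^2 + a) / (2 y1)
s = (3*4^2 + 0) / (2*5) mod 7 = 2
x3 = s^2 - 2 x1 mod 7 = 2^2 - 2*4 = 3
y3 = s (x1 - x3) - y1 mod 7 = 2 * (4 - 3) - 5 = 4

2P = (3, 4)


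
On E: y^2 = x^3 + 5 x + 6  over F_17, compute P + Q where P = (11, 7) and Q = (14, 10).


P != Q, so use the chord formula.
s = (y2 - y1) / (x2 - x1) = (3) / (3) mod 17 = 1
x3 = s^2 - x1 - x2 mod 17 = 1^2 - 11 - 14 = 10
y3 = s (x1 - x3) - y1 mod 17 = 1 * (11 - 10) - 7 = 11

P + Q = (10, 11)


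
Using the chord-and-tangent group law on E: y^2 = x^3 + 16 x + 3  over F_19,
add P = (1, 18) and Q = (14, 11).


P != Q, so use the chord formula.
s = (y2 - y1) / (x2 - x1) = (12) / (13) mod 19 = 17
x3 = s^2 - x1 - x2 mod 19 = 17^2 - 1 - 14 = 8
y3 = s (x1 - x3) - y1 mod 19 = 17 * (1 - 8) - 18 = 15

P + Q = (8, 15)


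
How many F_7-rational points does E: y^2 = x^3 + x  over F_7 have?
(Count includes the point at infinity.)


For each x in F_7, count y with y^2 = x^3 + 1 x + 0 mod 7:
  x = 0: RHS = 0, y in [0]  -> 1 point(s)
  x = 1: RHS = 2, y in [3, 4]  -> 2 point(s)
  x = 3: RHS = 2, y in [3, 4]  -> 2 point(s)
  x = 5: RHS = 4, y in [2, 5]  -> 2 point(s)
Affine points: 7. Add the point at infinity: total = 8.

#E(F_7) = 8


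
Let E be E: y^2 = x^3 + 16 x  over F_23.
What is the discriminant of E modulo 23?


4 a^3 + 27 b^2 = 4*16^3 + 27*0^2 = 16384 + 0 = 16384
Delta = -16 * (16384) = -262144
Delta mod 23 = 10

Delta = 10 (mod 23)


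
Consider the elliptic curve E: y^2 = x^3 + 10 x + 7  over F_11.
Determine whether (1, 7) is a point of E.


Check whether y^2 = x^3 + 10 x + 7 (mod 11) for (x, y) = (1, 7).
LHS: y^2 = 7^2 mod 11 = 5
RHS: x^3 + 10 x + 7 = 1^3 + 10*1 + 7 mod 11 = 7
LHS != RHS

No, not on the curve


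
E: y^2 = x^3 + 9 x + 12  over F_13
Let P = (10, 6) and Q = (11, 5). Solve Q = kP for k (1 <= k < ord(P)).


Enumerate multiples of P until we hit Q = (11, 5):
  1P = (10, 6)
  2P = (2, 5)
  3P = (0, 5)
  4P = (6, 10)
  5P = (11, 8)
  6P = (9, 9)
  7P = (3, 12)
  8P = (1, 3)
  9P = (5, 0)
  10P = (1, 10)
  11P = (3, 1)
  12P = (9, 4)
  13P = (11, 5)
Match found at i = 13.

k = 13


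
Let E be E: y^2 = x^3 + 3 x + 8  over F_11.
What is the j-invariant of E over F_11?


Delta = -16(4 a^3 + 27 b^2) mod 11 = 5
-1728 * (4 a)^3 = -1728 * (4*3)^3 mod 11 = 10
j = 10 * 5^(-1) mod 11 = 2

j = 2 (mod 11)


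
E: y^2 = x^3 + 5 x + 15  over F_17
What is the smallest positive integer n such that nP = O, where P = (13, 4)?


Compute successive multiples of P until we hit O:
  1P = (13, 4)
  2P = (7, 6)
  3P = (16, 14)
  4P = (1, 2)
  5P = (12, 16)
  6P = (0, 10)
  7P = (2, 4)
  8P = (2, 13)
  ... (continuing to 15P)
  15P = O

ord(P) = 15


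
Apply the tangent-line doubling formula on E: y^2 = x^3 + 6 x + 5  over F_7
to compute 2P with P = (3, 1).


Doubling: s = (3 x1^2 + a) / (2 y1)
s = (3*3^2 + 6) / (2*1) mod 7 = 6
x3 = s^2 - 2 x1 mod 7 = 6^2 - 2*3 = 2
y3 = s (x1 - x3) - y1 mod 7 = 6 * (3 - 2) - 1 = 5

2P = (2, 5)


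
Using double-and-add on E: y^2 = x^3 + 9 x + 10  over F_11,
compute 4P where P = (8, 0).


k = 4 = 100_2 (binary, LSB first: 001)
Double-and-add from P = (8, 0):
  bit 0 = 0: acc unchanged = O
  bit 1 = 0: acc unchanged = O
  bit 2 = 1: acc = O + O = O

4P = O


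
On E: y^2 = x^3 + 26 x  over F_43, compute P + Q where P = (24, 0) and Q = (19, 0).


P != Q, so use the chord formula.
s = (y2 - y1) / (x2 - x1) = (0) / (38) mod 43 = 0
x3 = s^2 - x1 - x2 mod 43 = 0^2 - 24 - 19 = 0
y3 = s (x1 - x3) - y1 mod 43 = 0 * (24 - 0) - 0 = 0

P + Q = (0, 0)


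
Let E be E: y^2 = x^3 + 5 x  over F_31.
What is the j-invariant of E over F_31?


Delta = -16(4 a^3 + 27 b^2) mod 31 = 29
-1728 * (4 a)^3 = -1728 * (4*5)^3 mod 31 = 16
j = 16 * 29^(-1) mod 31 = 23

j = 23 (mod 31)


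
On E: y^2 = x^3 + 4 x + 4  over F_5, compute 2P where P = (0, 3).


Doubling: s = (3 x1^2 + a) / (2 y1)
s = (3*0^2 + 4) / (2*3) mod 5 = 4
x3 = s^2 - 2 x1 mod 5 = 4^2 - 2*0 = 1
y3 = s (x1 - x3) - y1 mod 5 = 4 * (0 - 1) - 3 = 3

2P = (1, 3)


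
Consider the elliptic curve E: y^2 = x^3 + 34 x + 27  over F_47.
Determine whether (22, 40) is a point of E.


Check whether y^2 = x^3 + 34 x + 27 (mod 47) for (x, y) = (22, 40).
LHS: y^2 = 40^2 mod 47 = 2
RHS: x^3 + 34 x + 27 = 22^3 + 34*22 + 27 mod 47 = 2
LHS = RHS

Yes, on the curve


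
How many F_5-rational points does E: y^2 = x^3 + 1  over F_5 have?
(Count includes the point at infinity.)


For each x in F_5, count y with y^2 = x^3 + 0 x + 1 mod 5:
  x = 0: RHS = 1, y in [1, 4]  -> 2 point(s)
  x = 2: RHS = 4, y in [2, 3]  -> 2 point(s)
  x = 4: RHS = 0, y in [0]  -> 1 point(s)
Affine points: 5. Add the point at infinity: total = 6.

#E(F_5) = 6


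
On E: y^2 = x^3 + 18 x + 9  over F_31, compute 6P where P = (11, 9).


k = 6 = 110_2 (binary, LSB first: 011)
Double-and-add from P = (11, 9):
  bit 0 = 0: acc unchanged = O
  bit 1 = 1: acc = O + (17, 19) = (17, 19)
  bit 2 = 1: acc = (17, 19) + (1, 11) = (21, 10)

6P = (21, 10)


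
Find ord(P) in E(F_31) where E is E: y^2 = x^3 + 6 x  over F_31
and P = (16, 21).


Compute successive multiples of P until we hit O:
  1P = (16, 21)
  2P = (9, 15)
  3P = (8, 8)
  4P = (14, 21)
  5P = (1, 10)
  6P = (2, 12)
  7P = (18, 22)
  8P = (5, 0)
  ... (continuing to 16P)
  16P = O

ord(P) = 16


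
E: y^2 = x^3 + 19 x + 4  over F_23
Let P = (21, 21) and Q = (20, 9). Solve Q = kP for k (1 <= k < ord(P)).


Enumerate multiples of P until we hit Q = (20, 9):
  1P = (21, 21)
  2P = (8, 22)
  3P = (20, 9)
Match found at i = 3.

k = 3


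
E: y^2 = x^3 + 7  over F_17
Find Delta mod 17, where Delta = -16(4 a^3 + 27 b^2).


4 a^3 + 27 b^2 = 4*0^3 + 27*7^2 = 0 + 1323 = 1323
Delta = -16 * (1323) = -21168
Delta mod 17 = 14

Delta = 14 (mod 17)


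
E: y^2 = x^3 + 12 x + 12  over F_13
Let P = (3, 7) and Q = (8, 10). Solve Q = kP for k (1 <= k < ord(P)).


Enumerate multiples of P until we hit Q = (8, 10):
  1P = (3, 7)
  2P = (7, 6)
  3P = (12, 5)
  4P = (8, 10)
Match found at i = 4.

k = 4


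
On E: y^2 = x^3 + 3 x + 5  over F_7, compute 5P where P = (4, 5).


k = 5 = 101_2 (binary, LSB first: 101)
Double-and-add from P = (4, 5):
  bit 0 = 1: acc = O + (4, 5) = (4, 5)
  bit 1 = 0: acc unchanged = (4, 5)
  bit 2 = 1: acc = (4, 5) + (6, 1) = (1, 3)

5P = (1, 3)


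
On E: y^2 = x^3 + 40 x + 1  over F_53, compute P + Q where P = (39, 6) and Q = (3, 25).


P != Q, so use the chord formula.
s = (y2 - y1) / (x2 - x1) = (19) / (17) mod 53 = 51
x3 = s^2 - x1 - x2 mod 53 = 51^2 - 39 - 3 = 15
y3 = s (x1 - x3) - y1 mod 53 = 51 * (39 - 15) - 6 = 52

P + Q = (15, 52)


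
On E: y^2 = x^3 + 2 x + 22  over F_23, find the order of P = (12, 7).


Compute successive multiples of P until we hit O:
  1P = (12, 7)
  2P = (17, 22)
  3P = (3, 20)
  4P = (1, 18)
  5P = (11, 15)
  6P = (18, 18)
  7P = (20, 9)
  8P = (4, 18)
  ... (continuing to 18P)
  18P = O

ord(P) = 18


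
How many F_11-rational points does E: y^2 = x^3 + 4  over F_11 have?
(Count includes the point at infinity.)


For each x in F_11, count y with y^2 = x^3 + 0 x + 4 mod 11:
  x = 0: RHS = 4, y in [2, 9]  -> 2 point(s)
  x = 1: RHS = 5, y in [4, 7]  -> 2 point(s)
  x = 2: RHS = 1, y in [1, 10]  -> 2 point(s)
  x = 3: RHS = 9, y in [3, 8]  -> 2 point(s)
  x = 6: RHS = 0, y in [0]  -> 1 point(s)
  x = 10: RHS = 3, y in [5, 6]  -> 2 point(s)
Affine points: 11. Add the point at infinity: total = 12.

#E(F_11) = 12


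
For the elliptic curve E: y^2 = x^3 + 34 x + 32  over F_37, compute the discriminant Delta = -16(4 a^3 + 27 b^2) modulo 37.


4 a^3 + 27 b^2 = 4*34^3 + 27*32^2 = 157216 + 27648 = 184864
Delta = -16 * (184864) = -2957824
Delta mod 37 = 30

Delta = 30 (mod 37)


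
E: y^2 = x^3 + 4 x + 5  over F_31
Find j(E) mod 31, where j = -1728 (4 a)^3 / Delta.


Delta = -16(4 a^3 + 27 b^2) mod 31 = 15
-1728 * (4 a)^3 = -1728 * (4*4)^3 mod 31 = 1
j = 1 * 15^(-1) mod 31 = 29

j = 29 (mod 31)


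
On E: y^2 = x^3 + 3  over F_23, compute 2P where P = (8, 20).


Doubling: s = (3 x1^2 + a) / (2 y1)
s = (3*8^2 + 0) / (2*20) mod 23 = 14
x3 = s^2 - 2 x1 mod 23 = 14^2 - 2*8 = 19
y3 = s (x1 - x3) - y1 mod 23 = 14 * (8 - 19) - 20 = 10

2P = (19, 10)


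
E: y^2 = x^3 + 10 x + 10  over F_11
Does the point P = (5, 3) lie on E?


Check whether y^2 = x^3 + 10 x + 10 (mod 11) for (x, y) = (5, 3).
LHS: y^2 = 3^2 mod 11 = 9
RHS: x^3 + 10 x + 10 = 5^3 + 10*5 + 10 mod 11 = 9
LHS = RHS

Yes, on the curve


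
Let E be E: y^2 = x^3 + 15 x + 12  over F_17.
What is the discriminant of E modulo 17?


4 a^3 + 27 b^2 = 4*15^3 + 27*12^2 = 13500 + 3888 = 17388
Delta = -16 * (17388) = -278208
Delta mod 17 = 14

Delta = 14 (mod 17)


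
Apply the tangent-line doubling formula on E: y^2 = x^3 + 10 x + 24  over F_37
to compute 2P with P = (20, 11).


Doubling: s = (3 x1^2 + a) / (2 y1)
s = (3*20^2 + 10) / (2*11) mod 37 = 18
x3 = s^2 - 2 x1 mod 37 = 18^2 - 2*20 = 25
y3 = s (x1 - x3) - y1 mod 37 = 18 * (20 - 25) - 11 = 10

2P = (25, 10)


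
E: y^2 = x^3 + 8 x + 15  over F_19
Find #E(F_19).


For each x in F_19, count y with y^2 = x^3 + 8 x + 15 mod 19:
  x = 1: RHS = 5, y in [9, 10]  -> 2 point(s)
  x = 2: RHS = 1, y in [1, 18]  -> 2 point(s)
  x = 3: RHS = 9, y in [3, 16]  -> 2 point(s)
  x = 4: RHS = 16, y in [4, 15]  -> 2 point(s)
  x = 5: RHS = 9, y in [3, 16]  -> 2 point(s)
  x = 11: RHS = 9, y in [3, 16]  -> 2 point(s)
  x = 13: RHS = 17, y in [6, 13]  -> 2 point(s)
  x = 18: RHS = 6, y in [5, 14]  -> 2 point(s)
Affine points: 16. Add the point at infinity: total = 17.

#E(F_19) = 17


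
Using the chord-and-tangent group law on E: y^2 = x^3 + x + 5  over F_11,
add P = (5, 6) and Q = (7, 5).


P != Q, so use the chord formula.
s = (y2 - y1) / (x2 - x1) = (10) / (2) mod 11 = 5
x3 = s^2 - x1 - x2 mod 11 = 5^2 - 5 - 7 = 2
y3 = s (x1 - x3) - y1 mod 11 = 5 * (5 - 2) - 6 = 9

P + Q = (2, 9)


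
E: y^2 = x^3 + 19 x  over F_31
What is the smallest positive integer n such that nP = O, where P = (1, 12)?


Compute successive multiples of P until we hit O:
  1P = (1, 12)
  2P = (18, 6)
  3P = (28, 3)
  4P = (9, 1)
  5P = (4, 27)
  6P = (20, 17)
  7P = (19, 11)
  8P = (0, 0)
  ... (continuing to 16P)
  16P = O

ord(P) = 16


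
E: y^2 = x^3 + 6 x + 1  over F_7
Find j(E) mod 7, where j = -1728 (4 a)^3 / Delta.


Delta = -16(4 a^3 + 27 b^2) mod 7 = 3
-1728 * (4 a)^3 = -1728 * (4*6)^3 mod 7 = 6
j = 6 * 3^(-1) mod 7 = 2

j = 2 (mod 7)


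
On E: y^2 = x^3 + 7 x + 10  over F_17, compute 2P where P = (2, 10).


k = 2 = 10_2 (binary, LSB first: 01)
Double-and-add from P = (2, 10):
  bit 0 = 0: acc unchanged = O
  bit 1 = 1: acc = O + (4, 0) = (4, 0)

2P = (4, 0)


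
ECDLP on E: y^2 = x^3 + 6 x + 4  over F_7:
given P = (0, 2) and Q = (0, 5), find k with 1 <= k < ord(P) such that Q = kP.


Enumerate multiples of P until we hit Q = (0, 5):
  1P = (0, 2)
  2P = (4, 6)
  3P = (4, 1)
  4P = (0, 5)
Match found at i = 4.

k = 4


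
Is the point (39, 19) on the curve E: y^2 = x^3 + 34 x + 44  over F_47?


Check whether y^2 = x^3 + 34 x + 44 (mod 47) for (x, y) = (39, 19).
LHS: y^2 = 19^2 mod 47 = 32
RHS: x^3 + 34 x + 44 = 39^3 + 34*39 + 44 mod 47 = 12
LHS != RHS

No, not on the curve


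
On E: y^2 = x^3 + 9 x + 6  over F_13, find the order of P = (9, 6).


Compute successive multiples of P until we hit O:
  1P = (9, 6)
  2P = (7, 10)
  3P = (1, 4)
  4P = (12, 3)
  5P = (6, 4)
  6P = (10, 2)
  7P = (10, 11)
  8P = (6, 9)
  ... (continuing to 13P)
  13P = O

ord(P) = 13


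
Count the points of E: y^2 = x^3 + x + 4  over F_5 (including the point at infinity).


For each x in F_5, count y with y^2 = x^3 + 1 x + 4 mod 5:
  x = 0: RHS = 4, y in [2, 3]  -> 2 point(s)
  x = 1: RHS = 1, y in [1, 4]  -> 2 point(s)
  x = 2: RHS = 4, y in [2, 3]  -> 2 point(s)
  x = 3: RHS = 4, y in [2, 3]  -> 2 point(s)
Affine points: 8. Add the point at infinity: total = 9.

#E(F_5) = 9


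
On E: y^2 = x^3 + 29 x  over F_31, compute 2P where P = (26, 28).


Doubling: s = (3 x1^2 + a) / (2 y1)
s = (3*26^2 + 29) / (2*28) mod 31 = 24
x3 = s^2 - 2 x1 mod 31 = 24^2 - 2*26 = 28
y3 = s (x1 - x3) - y1 mod 31 = 24 * (26 - 28) - 28 = 17

2P = (28, 17)


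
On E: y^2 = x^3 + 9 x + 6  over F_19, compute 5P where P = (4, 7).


k = 5 = 101_2 (binary, LSB first: 101)
Double-and-add from P = (4, 7):
  bit 0 = 1: acc = O + (4, 7) = (4, 7)
  bit 1 = 0: acc unchanged = (4, 7)
  bit 2 = 1: acc = (4, 7) + (14, 8) = (5, 10)

5P = (5, 10)


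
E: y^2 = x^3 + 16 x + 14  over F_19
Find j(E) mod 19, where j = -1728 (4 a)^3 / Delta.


Delta = -16(4 a^3 + 27 b^2) mod 19 = 10
-1728 * (4 a)^3 = -1728 * (4*16)^3 mod 19 = 1
j = 1 * 10^(-1) mod 19 = 2

j = 2 (mod 19)


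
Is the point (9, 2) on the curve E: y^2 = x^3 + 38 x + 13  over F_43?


Check whether y^2 = x^3 + 38 x + 13 (mod 43) for (x, y) = (9, 2).
LHS: y^2 = 2^2 mod 43 = 4
RHS: x^3 + 38 x + 13 = 9^3 + 38*9 + 13 mod 43 = 9
LHS != RHS

No, not on the curve


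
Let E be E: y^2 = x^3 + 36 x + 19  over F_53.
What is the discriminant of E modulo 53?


4 a^3 + 27 b^2 = 4*36^3 + 27*19^2 = 186624 + 9747 = 196371
Delta = -16 * (196371) = -3141936
Delta mod 53 = 10

Delta = 10 (mod 53)


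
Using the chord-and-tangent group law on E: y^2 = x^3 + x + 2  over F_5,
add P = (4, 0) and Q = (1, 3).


P != Q, so use the chord formula.
s = (y2 - y1) / (x2 - x1) = (3) / (2) mod 5 = 4
x3 = s^2 - x1 - x2 mod 5 = 4^2 - 4 - 1 = 1
y3 = s (x1 - x3) - y1 mod 5 = 4 * (4 - 1) - 0 = 2

P + Q = (1, 2)


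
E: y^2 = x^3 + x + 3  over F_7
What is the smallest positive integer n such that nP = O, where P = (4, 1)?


Compute successive multiples of P until we hit O:
  1P = (4, 1)
  2P = (6, 6)
  3P = (5, 0)
  4P = (6, 1)
  5P = (4, 6)
  6P = O

ord(P) = 6


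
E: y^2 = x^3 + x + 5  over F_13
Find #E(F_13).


For each x in F_13, count y with y^2 = x^3 + 1 x + 5 mod 13:
  x = 3: RHS = 9, y in [3, 10]  -> 2 point(s)
  x = 7: RHS = 4, y in [2, 11]  -> 2 point(s)
  x = 10: RHS = 1, y in [1, 12]  -> 2 point(s)
  x = 12: RHS = 3, y in [4, 9]  -> 2 point(s)
Affine points: 8. Add the point at infinity: total = 9.

#E(F_13) = 9


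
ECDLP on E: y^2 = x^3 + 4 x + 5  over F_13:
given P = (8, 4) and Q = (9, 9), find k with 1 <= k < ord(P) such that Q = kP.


Enumerate multiples of P until we hit Q = (9, 9):
  1P = (8, 4)
  2P = (9, 4)
  3P = (9, 9)
Match found at i = 3.

k = 3


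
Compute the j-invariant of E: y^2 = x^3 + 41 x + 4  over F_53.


Delta = -16(4 a^3 + 27 b^2) mod 53 = 12
-1728 * (4 a)^3 = -1728 * (4*41)^3 mod 53 = 28
j = 28 * 12^(-1) mod 53 = 20

j = 20 (mod 53)


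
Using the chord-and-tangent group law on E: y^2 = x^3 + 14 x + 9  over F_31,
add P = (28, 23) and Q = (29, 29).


P != Q, so use the chord formula.
s = (y2 - y1) / (x2 - x1) = (6) / (1) mod 31 = 6
x3 = s^2 - x1 - x2 mod 31 = 6^2 - 28 - 29 = 10
y3 = s (x1 - x3) - y1 mod 31 = 6 * (28 - 10) - 23 = 23

P + Q = (10, 23)


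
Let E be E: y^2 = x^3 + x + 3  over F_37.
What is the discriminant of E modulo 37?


4 a^3 + 27 b^2 = 4*1^3 + 27*3^2 = 4 + 243 = 247
Delta = -16 * (247) = -3952
Delta mod 37 = 7

Delta = 7 (mod 37)


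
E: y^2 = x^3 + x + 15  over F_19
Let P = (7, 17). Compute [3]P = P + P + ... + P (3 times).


k = 3 = 11_2 (binary, LSB first: 11)
Double-and-add from P = (7, 17):
  bit 0 = 1: acc = O + (7, 17) = (7, 17)
  bit 1 = 1: acc = (7, 17) + (6, 3) = (12, 8)

3P = (12, 8)


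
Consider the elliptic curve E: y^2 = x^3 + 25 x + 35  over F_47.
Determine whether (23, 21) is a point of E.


Check whether y^2 = x^3 + 25 x + 35 (mod 47) for (x, y) = (23, 21).
LHS: y^2 = 21^2 mod 47 = 18
RHS: x^3 + 25 x + 35 = 23^3 + 25*23 + 35 mod 47 = 40
LHS != RHS

No, not on the curve


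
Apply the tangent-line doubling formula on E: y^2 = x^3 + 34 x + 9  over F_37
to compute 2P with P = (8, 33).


Doubling: s = (3 x1^2 + a) / (2 y1)
s = (3*8^2 + 34) / (2*33) mod 37 = 18
x3 = s^2 - 2 x1 mod 37 = 18^2 - 2*8 = 12
y3 = s (x1 - x3) - y1 mod 37 = 18 * (8 - 12) - 33 = 6

2P = (12, 6)


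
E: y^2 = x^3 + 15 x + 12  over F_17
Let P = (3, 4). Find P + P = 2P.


Doubling: s = (3 x1^2 + a) / (2 y1)
s = (3*3^2 + 15) / (2*4) mod 17 = 1
x3 = s^2 - 2 x1 mod 17 = 1^2 - 2*3 = 12
y3 = s (x1 - x3) - y1 mod 17 = 1 * (3 - 12) - 4 = 4

2P = (12, 4)


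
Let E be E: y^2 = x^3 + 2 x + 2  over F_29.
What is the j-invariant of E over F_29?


Delta = -16(4 a^3 + 27 b^2) mod 29 = 22
-1728 * (4 a)^3 = -1728 * (4*2)^3 mod 29 = 25
j = 25 * 22^(-1) mod 29 = 13

j = 13 (mod 29)


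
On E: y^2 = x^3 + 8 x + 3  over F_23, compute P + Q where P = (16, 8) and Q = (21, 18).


P != Q, so use the chord formula.
s = (y2 - y1) / (x2 - x1) = (10) / (5) mod 23 = 2
x3 = s^2 - x1 - x2 mod 23 = 2^2 - 16 - 21 = 13
y3 = s (x1 - x3) - y1 mod 23 = 2 * (16 - 13) - 8 = 21

P + Q = (13, 21)


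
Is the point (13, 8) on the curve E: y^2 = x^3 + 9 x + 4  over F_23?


Check whether y^2 = x^3 + 9 x + 4 (mod 23) for (x, y) = (13, 8).
LHS: y^2 = 8^2 mod 23 = 18
RHS: x^3 + 9 x + 4 = 13^3 + 9*13 + 4 mod 23 = 18
LHS = RHS

Yes, on the curve


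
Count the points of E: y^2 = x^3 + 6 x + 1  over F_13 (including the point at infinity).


For each x in F_13, count y with y^2 = x^3 + 6 x + 1 mod 13:
  x = 0: RHS = 1, y in [1, 12]  -> 2 point(s)
  x = 5: RHS = 0, y in [0]  -> 1 point(s)
  x = 7: RHS = 9, y in [3, 10]  -> 2 point(s)
  x = 9: RHS = 4, y in [2, 11]  -> 2 point(s)
Affine points: 7. Add the point at infinity: total = 8.

#E(F_13) = 8


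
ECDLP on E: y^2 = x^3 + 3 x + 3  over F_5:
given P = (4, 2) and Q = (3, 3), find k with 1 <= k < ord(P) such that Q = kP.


Enumerate multiples of P until we hit Q = (3, 3):
  1P = (4, 2)
  2P = (3, 2)
  3P = (3, 3)
Match found at i = 3.

k = 3


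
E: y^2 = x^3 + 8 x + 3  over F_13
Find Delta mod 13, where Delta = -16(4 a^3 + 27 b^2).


4 a^3 + 27 b^2 = 4*8^3 + 27*3^2 = 2048 + 243 = 2291
Delta = -16 * (2291) = -36656
Delta mod 13 = 4

Delta = 4 (mod 13)


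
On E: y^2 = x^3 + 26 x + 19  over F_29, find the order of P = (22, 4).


Compute successive multiples of P until we hit O:
  1P = (22, 4)
  2P = (19, 21)
  3P = (4, 10)
  4P = (16, 23)
  5P = (26, 28)
  6P = (17, 26)
  7P = (14, 13)
  8P = (21, 13)
  ... (continuing to 32P)
  32P = O

ord(P) = 32


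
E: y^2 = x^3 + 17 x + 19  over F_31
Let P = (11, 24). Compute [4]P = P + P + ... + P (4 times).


k = 4 = 100_2 (binary, LSB first: 001)
Double-and-add from P = (11, 24):
  bit 0 = 0: acc unchanged = O
  bit 1 = 0: acc unchanged = O
  bit 2 = 1: acc = O + (22, 25) = (22, 25)

4P = (22, 25)


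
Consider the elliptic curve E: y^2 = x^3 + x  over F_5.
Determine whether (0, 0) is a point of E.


Check whether y^2 = x^3 + 1 x + 0 (mod 5) for (x, y) = (0, 0).
LHS: y^2 = 0^2 mod 5 = 0
RHS: x^3 + 1 x + 0 = 0^3 + 1*0 + 0 mod 5 = 0
LHS = RHS

Yes, on the curve


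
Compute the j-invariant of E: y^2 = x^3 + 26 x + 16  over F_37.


Delta = -16(4 a^3 + 27 b^2) mod 37 = 11
-1728 * (4 a)^3 = -1728 * (4*26)^3 mod 37 = 1
j = 1 * 11^(-1) mod 37 = 27

j = 27 (mod 37)


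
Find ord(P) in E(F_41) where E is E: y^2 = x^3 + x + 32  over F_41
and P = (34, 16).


Compute successive multiples of P until we hit O:
  1P = (34, 16)
  2P = (4, 10)
  3P = (26, 2)
  4P = (2, 40)
  5P = (3, 12)
  6P = (14, 17)
  7P = (38, 17)
  8P = (28, 6)
  ... (continuing to 51P)
  51P = O

ord(P) = 51


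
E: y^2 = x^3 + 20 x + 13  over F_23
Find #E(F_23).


For each x in F_23, count y with y^2 = x^3 + 20 x + 13 mod 23:
  x = 0: RHS = 13, y in [6, 17]  -> 2 point(s)
  x = 3: RHS = 8, y in [10, 13]  -> 2 point(s)
  x = 5: RHS = 8, y in [10, 13]  -> 2 point(s)
  x = 6: RHS = 4, y in [2, 21]  -> 2 point(s)
  x = 7: RHS = 13, y in [6, 17]  -> 2 point(s)
  x = 8: RHS = 18, y in [8, 15]  -> 2 point(s)
  x = 9: RHS = 2, y in [5, 18]  -> 2 point(s)
  x = 11: RHS = 0, y in [0]  -> 1 point(s)
  x = 12: RHS = 3, y in [7, 16]  -> 2 point(s)
  x = 13: RHS = 9, y in [3, 20]  -> 2 point(s)
  x = 14: RHS = 1, y in [1, 22]  -> 2 point(s)
  x = 15: RHS = 8, y in [10, 13]  -> 2 point(s)
  x = 16: RHS = 13, y in [6, 17]  -> 2 point(s)
  x = 18: RHS = 18, y in [8, 15]  -> 2 point(s)
  x = 20: RHS = 18, y in [8, 15]  -> 2 point(s)
Affine points: 29. Add the point at infinity: total = 30.

#E(F_23) = 30


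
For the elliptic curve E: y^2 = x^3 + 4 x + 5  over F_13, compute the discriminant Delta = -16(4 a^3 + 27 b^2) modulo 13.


4 a^3 + 27 b^2 = 4*4^3 + 27*5^2 = 256 + 675 = 931
Delta = -16 * (931) = -14896
Delta mod 13 = 2

Delta = 2 (mod 13)


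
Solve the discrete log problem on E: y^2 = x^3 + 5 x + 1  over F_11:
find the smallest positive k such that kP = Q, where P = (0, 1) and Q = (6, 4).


Enumerate multiples of P until we hit Q = (6, 4):
  1P = (0, 1)
  2P = (9, 4)
  3P = (7, 4)
  4P = (8, 5)
  5P = (6, 7)
  6P = (6, 4)
Match found at i = 6.

k = 6


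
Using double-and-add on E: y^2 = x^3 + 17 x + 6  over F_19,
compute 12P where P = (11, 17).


k = 12 = 1100_2 (binary, LSB first: 0011)
Double-and-add from P = (11, 17):
  bit 0 = 0: acc unchanged = O
  bit 1 = 0: acc unchanged = O
  bit 2 = 1: acc = O + (13, 12) = (13, 12)
  bit 3 = 1: acc = (13, 12) + (10, 6) = (0, 14)

12P = (0, 14)


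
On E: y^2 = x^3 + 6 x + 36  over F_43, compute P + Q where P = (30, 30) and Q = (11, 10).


P != Q, so use the chord formula.
s = (y2 - y1) / (x2 - x1) = (23) / (24) mod 43 = 35
x3 = s^2 - x1 - x2 mod 43 = 35^2 - 30 - 11 = 23
y3 = s (x1 - x3) - y1 mod 43 = 35 * (30 - 23) - 30 = 0

P + Q = (23, 0)


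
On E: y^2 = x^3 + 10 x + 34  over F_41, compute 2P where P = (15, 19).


Doubling: s = (3 x1^2 + a) / (2 y1)
s = (3*15^2 + 10) / (2*19) mod 41 = 4
x3 = s^2 - 2 x1 mod 41 = 4^2 - 2*15 = 27
y3 = s (x1 - x3) - y1 mod 41 = 4 * (15 - 27) - 19 = 15

2P = (27, 15)


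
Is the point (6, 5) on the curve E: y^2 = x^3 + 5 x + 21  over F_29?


Check whether y^2 = x^3 + 5 x + 21 (mod 29) for (x, y) = (6, 5).
LHS: y^2 = 5^2 mod 29 = 25
RHS: x^3 + 5 x + 21 = 6^3 + 5*6 + 21 mod 29 = 6
LHS != RHS

No, not on the curve


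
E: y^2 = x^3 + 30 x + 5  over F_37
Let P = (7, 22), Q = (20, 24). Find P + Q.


P != Q, so use the chord formula.
s = (y2 - y1) / (x2 - x1) = (2) / (13) mod 37 = 3
x3 = s^2 - x1 - x2 mod 37 = 3^2 - 7 - 20 = 19
y3 = s (x1 - x3) - y1 mod 37 = 3 * (7 - 19) - 22 = 16

P + Q = (19, 16)


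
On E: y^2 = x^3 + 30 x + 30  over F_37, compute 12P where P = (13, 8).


k = 12 = 1100_2 (binary, LSB first: 0011)
Double-and-add from P = (13, 8):
  bit 0 = 0: acc unchanged = O
  bit 1 = 0: acc unchanged = O
  bit 2 = 1: acc = O + (20, 3) = (20, 3)
  bit 3 = 1: acc = (20, 3) + (27, 5) = (15, 9)

12P = (15, 9)


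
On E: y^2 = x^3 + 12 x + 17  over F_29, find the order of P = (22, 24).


Compute successive multiples of P until we hit O:
  1P = (22, 24)
  2P = (9, 10)
  3P = (11, 28)
  4P = (5, 12)
  5P = (3, 15)
  6P = (8, 4)
  7P = (4, 10)
  8P = (19, 17)
  ... (continuing to 40P)
  40P = O

ord(P) = 40


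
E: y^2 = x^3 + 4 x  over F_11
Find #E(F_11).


For each x in F_11, count y with y^2 = x^3 + 4 x + 0 mod 11:
  x = 0: RHS = 0, y in [0]  -> 1 point(s)
  x = 1: RHS = 5, y in [4, 7]  -> 2 point(s)
  x = 2: RHS = 5, y in [4, 7]  -> 2 point(s)
  x = 4: RHS = 3, y in [5, 6]  -> 2 point(s)
  x = 6: RHS = 9, y in [3, 8]  -> 2 point(s)
  x = 8: RHS = 5, y in [4, 7]  -> 2 point(s)
Affine points: 11. Add the point at infinity: total = 12.

#E(F_11) = 12


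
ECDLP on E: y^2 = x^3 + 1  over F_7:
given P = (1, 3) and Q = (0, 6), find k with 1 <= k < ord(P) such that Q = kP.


Enumerate multiples of P until we hit Q = (0, 6):
  1P = (1, 3)
  2P = (0, 1)
  3P = (3, 0)
  4P = (0, 6)
Match found at i = 4.

k = 4


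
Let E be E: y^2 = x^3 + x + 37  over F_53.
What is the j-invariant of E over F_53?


Delta = -16(4 a^3 + 27 b^2) mod 53 = 8
-1728 * (4 a)^3 = -1728 * (4*1)^3 mod 53 = 19
j = 19 * 8^(-1) mod 53 = 9

j = 9 (mod 53)


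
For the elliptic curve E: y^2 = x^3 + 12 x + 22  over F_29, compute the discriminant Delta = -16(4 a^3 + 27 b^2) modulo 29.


4 a^3 + 27 b^2 = 4*12^3 + 27*22^2 = 6912 + 13068 = 19980
Delta = -16 * (19980) = -319680
Delta mod 29 = 16

Delta = 16 (mod 29)


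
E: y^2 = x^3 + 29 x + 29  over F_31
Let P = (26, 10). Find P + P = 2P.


Doubling: s = (3 x1^2 + a) / (2 y1)
s = (3*26^2 + 29) / (2*10) mod 31 = 30
x3 = s^2 - 2 x1 mod 31 = 30^2 - 2*26 = 11
y3 = s (x1 - x3) - y1 mod 31 = 30 * (26 - 11) - 10 = 6

2P = (11, 6)


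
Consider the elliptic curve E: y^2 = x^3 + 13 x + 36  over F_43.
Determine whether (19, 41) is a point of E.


Check whether y^2 = x^3 + 13 x + 36 (mod 43) for (x, y) = (19, 41).
LHS: y^2 = 41^2 mod 43 = 4
RHS: x^3 + 13 x + 36 = 19^3 + 13*19 + 36 mod 43 = 4
LHS = RHS

Yes, on the curve


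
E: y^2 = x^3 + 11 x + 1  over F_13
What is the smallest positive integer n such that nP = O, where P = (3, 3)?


Compute successive multiples of P until we hit O:
  1P = (3, 3)
  2P = (11, 7)
  3P = (9, 7)
  4P = (0, 12)
  5P = (6, 6)
  6P = (5, 8)
  7P = (8, 4)
  8P = (1, 0)
  ... (continuing to 16P)
  16P = O

ord(P) = 16


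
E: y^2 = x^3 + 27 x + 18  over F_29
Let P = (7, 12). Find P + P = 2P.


Doubling: s = (3 x1^2 + a) / (2 y1)
s = (3*7^2 + 27) / (2*12) mod 29 = 0
x3 = s^2 - 2 x1 mod 29 = 0^2 - 2*7 = 15
y3 = s (x1 - x3) - y1 mod 29 = 0 * (7 - 15) - 12 = 17

2P = (15, 17)


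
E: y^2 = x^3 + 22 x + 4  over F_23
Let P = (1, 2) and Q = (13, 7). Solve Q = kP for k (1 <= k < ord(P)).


Enumerate multiples of P until we hit Q = (13, 7):
  1P = (1, 2)
  2P = (4, 8)
  3P = (22, 2)
  4P = (0, 21)
  5P = (15, 11)
  6P = (8, 5)
  7P = (17, 1)
  8P = (13, 16)
  9P = (11, 17)
  10P = (19, 17)
  11P = (12, 8)
  12P = (16, 17)
  13P = (7, 15)
  14P = (5, 20)
  15P = (20, 16)
  16P = (20, 7)
  17P = (5, 3)
  18P = (7, 8)
  19P = (16, 6)
  20P = (12, 15)
  21P = (19, 6)
  22P = (11, 6)
  23P = (13, 7)
Match found at i = 23.

k = 23


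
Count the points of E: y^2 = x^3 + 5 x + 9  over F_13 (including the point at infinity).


For each x in F_13, count y with y^2 = x^3 + 5 x + 9 mod 13:
  x = 0: RHS = 9, y in [3, 10]  -> 2 point(s)
  x = 2: RHS = 1, y in [1, 12]  -> 2 point(s)
  x = 3: RHS = 12, y in [5, 8]  -> 2 point(s)
  x = 5: RHS = 3, y in [4, 9]  -> 2 point(s)
  x = 7: RHS = 10, y in [6, 7]  -> 2 point(s)
  x = 9: RHS = 3, y in [4, 9]  -> 2 point(s)
  x = 11: RHS = 4, y in [2, 11]  -> 2 point(s)
  x = 12: RHS = 3, y in [4, 9]  -> 2 point(s)
Affine points: 16. Add the point at infinity: total = 17.

#E(F_13) = 17


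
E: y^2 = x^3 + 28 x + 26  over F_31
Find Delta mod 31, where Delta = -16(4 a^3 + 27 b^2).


4 a^3 + 27 b^2 = 4*28^3 + 27*26^2 = 87808 + 18252 = 106060
Delta = -16 * (106060) = -1696960
Delta mod 31 = 11

Delta = 11 (mod 31)


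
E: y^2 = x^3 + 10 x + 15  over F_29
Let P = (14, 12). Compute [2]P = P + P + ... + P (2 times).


k = 2 = 10_2 (binary, LSB first: 01)
Double-and-add from P = (14, 12):
  bit 0 = 0: acc unchanged = O
  bit 1 = 1: acc = O + (7, 15) = (7, 15)

2P = (7, 15)


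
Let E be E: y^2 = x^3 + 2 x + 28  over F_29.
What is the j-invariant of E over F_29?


Delta = -16(4 a^3 + 27 b^2) mod 29 = 13
-1728 * (4 a)^3 = -1728 * (4*2)^3 mod 29 = 25
j = 25 * 13^(-1) mod 29 = 22

j = 22 (mod 29)


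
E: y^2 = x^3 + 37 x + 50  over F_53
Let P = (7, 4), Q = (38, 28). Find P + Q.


P != Q, so use the chord formula.
s = (y2 - y1) / (x2 - x1) = (24) / (31) mod 53 = 23
x3 = s^2 - x1 - x2 mod 53 = 23^2 - 7 - 38 = 7
y3 = s (x1 - x3) - y1 mod 53 = 23 * (7 - 7) - 4 = 49

P + Q = (7, 49)


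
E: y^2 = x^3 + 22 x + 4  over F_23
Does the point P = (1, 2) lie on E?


Check whether y^2 = x^3 + 22 x + 4 (mod 23) for (x, y) = (1, 2).
LHS: y^2 = 2^2 mod 23 = 4
RHS: x^3 + 22 x + 4 = 1^3 + 22*1 + 4 mod 23 = 4
LHS = RHS

Yes, on the curve


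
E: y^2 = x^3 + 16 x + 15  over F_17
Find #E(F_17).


For each x in F_17, count y with y^2 = x^3 + 16 x + 15 mod 17:
  x = 0: RHS = 15, y in [7, 10]  -> 2 point(s)
  x = 1: RHS = 15, y in [7, 10]  -> 2 point(s)
  x = 2: RHS = 4, y in [2, 15]  -> 2 point(s)
  x = 5: RHS = 16, y in [4, 13]  -> 2 point(s)
  x = 6: RHS = 4, y in [2, 15]  -> 2 point(s)
  x = 8: RHS = 9, y in [3, 14]  -> 2 point(s)
  x = 9: RHS = 4, y in [2, 15]  -> 2 point(s)
  x = 10: RHS = 2, y in [6, 11]  -> 2 point(s)
  x = 11: RHS = 9, y in [3, 14]  -> 2 point(s)
  x = 14: RHS = 8, y in [5, 12]  -> 2 point(s)
  x = 15: RHS = 9, y in [3, 14]  -> 2 point(s)
  x = 16: RHS = 15, y in [7, 10]  -> 2 point(s)
Affine points: 24. Add the point at infinity: total = 25.

#E(F_17) = 25


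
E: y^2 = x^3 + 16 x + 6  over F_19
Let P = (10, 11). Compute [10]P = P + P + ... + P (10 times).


k = 10 = 1010_2 (binary, LSB first: 0101)
Double-and-add from P = (10, 11):
  bit 0 = 0: acc unchanged = O
  bit 1 = 1: acc = O + (15, 7) = (15, 7)
  bit 2 = 0: acc unchanged = (15, 7)
  bit 3 = 1: acc = (15, 7) + (9, 9) = (12, 11)

10P = (12, 11)


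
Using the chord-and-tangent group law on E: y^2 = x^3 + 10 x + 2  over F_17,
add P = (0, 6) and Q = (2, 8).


P != Q, so use the chord formula.
s = (y2 - y1) / (x2 - x1) = (2) / (2) mod 17 = 1
x3 = s^2 - x1 - x2 mod 17 = 1^2 - 0 - 2 = 16
y3 = s (x1 - x3) - y1 mod 17 = 1 * (0 - 16) - 6 = 12

P + Q = (16, 12)


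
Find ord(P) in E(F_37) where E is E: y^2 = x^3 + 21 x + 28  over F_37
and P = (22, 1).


Compute successive multiples of P until we hit O:
  1P = (22, 1)
  2P = (33, 19)
  3P = (7, 0)
  4P = (33, 18)
  5P = (22, 36)
  6P = O

ord(P) = 6


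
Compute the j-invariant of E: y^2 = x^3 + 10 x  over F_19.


Delta = -16(4 a^3 + 27 b^2) mod 19 = 11
-1728 * (4 a)^3 = -1728 * (4*10)^3 mod 19 = 8
j = 8 * 11^(-1) mod 19 = 18

j = 18 (mod 19)


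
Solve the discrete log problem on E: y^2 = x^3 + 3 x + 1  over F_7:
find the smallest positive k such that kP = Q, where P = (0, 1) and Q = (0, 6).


Enumerate multiples of P until we hit Q = (0, 6):
  1P = (0, 1)
  2P = (4, 0)
  3P = (0, 6)
Match found at i = 3.

k = 3


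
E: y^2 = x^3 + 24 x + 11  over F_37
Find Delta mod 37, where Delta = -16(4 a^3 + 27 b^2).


4 a^3 + 27 b^2 = 4*24^3 + 27*11^2 = 55296 + 3267 = 58563
Delta = -16 * (58563) = -937008
Delta mod 37 = 17

Delta = 17 (mod 37)


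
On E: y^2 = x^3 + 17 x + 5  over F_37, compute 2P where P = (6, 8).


Doubling: s = (3 x1^2 + a) / (2 y1)
s = (3*6^2 + 17) / (2*8) mod 37 = 24
x3 = s^2 - 2 x1 mod 37 = 24^2 - 2*6 = 9
y3 = s (x1 - x3) - y1 mod 37 = 24 * (6 - 9) - 8 = 31

2P = (9, 31)


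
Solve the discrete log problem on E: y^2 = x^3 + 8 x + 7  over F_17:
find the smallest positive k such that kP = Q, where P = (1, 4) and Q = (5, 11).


Enumerate multiples of P until we hit Q = (5, 11):
  1P = (1, 4)
  2P = (6, 4)
  3P = (10, 13)
  4P = (7, 7)
  5P = (5, 11)
Match found at i = 5.

k = 5


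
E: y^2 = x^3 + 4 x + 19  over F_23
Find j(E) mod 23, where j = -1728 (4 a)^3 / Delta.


Delta = -16(4 a^3 + 27 b^2) mod 23 = 9
-1728 * (4 a)^3 = -1728 * (4*4)^3 mod 23 = 17
j = 17 * 9^(-1) mod 23 = 7

j = 7 (mod 23)


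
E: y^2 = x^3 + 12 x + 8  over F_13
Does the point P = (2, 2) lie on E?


Check whether y^2 = x^3 + 12 x + 8 (mod 13) for (x, y) = (2, 2).
LHS: y^2 = 2^2 mod 13 = 4
RHS: x^3 + 12 x + 8 = 2^3 + 12*2 + 8 mod 13 = 1
LHS != RHS

No, not on the curve


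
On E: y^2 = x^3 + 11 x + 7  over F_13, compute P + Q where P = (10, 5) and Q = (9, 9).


P != Q, so use the chord formula.
s = (y2 - y1) / (x2 - x1) = (4) / (12) mod 13 = 9
x3 = s^2 - x1 - x2 mod 13 = 9^2 - 10 - 9 = 10
y3 = s (x1 - x3) - y1 mod 13 = 9 * (10 - 10) - 5 = 8

P + Q = (10, 8)


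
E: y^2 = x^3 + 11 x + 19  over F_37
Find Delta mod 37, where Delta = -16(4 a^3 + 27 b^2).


4 a^3 + 27 b^2 = 4*11^3 + 27*19^2 = 5324 + 9747 = 15071
Delta = -16 * (15071) = -241136
Delta mod 37 = 30

Delta = 30 (mod 37)


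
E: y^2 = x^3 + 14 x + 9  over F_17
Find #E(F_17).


For each x in F_17, count y with y^2 = x^3 + 14 x + 9 mod 17:
  x = 0: RHS = 9, y in [3, 14]  -> 2 point(s)
  x = 5: RHS = 0, y in [0]  -> 1 point(s)
  x = 7: RHS = 8, y in [5, 12]  -> 2 point(s)
  x = 8: RHS = 4, y in [2, 15]  -> 2 point(s)
  x = 11: RHS = 15, y in [7, 10]  -> 2 point(s)
  x = 12: RHS = 1, y in [1, 16]  -> 2 point(s)
  x = 13: RHS = 8, y in [5, 12]  -> 2 point(s)
  x = 14: RHS = 8, y in [5, 12]  -> 2 point(s)
Affine points: 15. Add the point at infinity: total = 16.

#E(F_17) = 16


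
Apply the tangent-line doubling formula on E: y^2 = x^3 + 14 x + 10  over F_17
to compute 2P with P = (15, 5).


Doubling: s = (3 x1^2 + a) / (2 y1)
s = (3*15^2 + 14) / (2*5) mod 17 = 6
x3 = s^2 - 2 x1 mod 17 = 6^2 - 2*15 = 6
y3 = s (x1 - x3) - y1 mod 17 = 6 * (15 - 6) - 5 = 15

2P = (6, 15)


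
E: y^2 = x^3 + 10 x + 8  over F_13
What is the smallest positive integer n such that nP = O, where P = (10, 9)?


Compute successive multiples of P until we hit O:
  1P = (10, 9)
  2P = (2, 6)
  3P = (5, 1)
  4P = (12, 6)
  5P = (3, 0)
  6P = (12, 7)
  7P = (5, 12)
  8P = (2, 7)
  ... (continuing to 10P)
  10P = O

ord(P) = 10


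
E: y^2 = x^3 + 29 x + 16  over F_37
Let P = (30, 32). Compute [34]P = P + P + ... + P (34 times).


k = 34 = 100010_2 (binary, LSB first: 010001)
Double-and-add from P = (30, 32):
  bit 0 = 0: acc unchanged = O
  bit 1 = 1: acc = O + (10, 23) = (10, 23)
  bit 2 = 0: acc unchanged = (10, 23)
  bit 3 = 0: acc unchanged = (10, 23)
  bit 4 = 0: acc unchanged = (10, 23)
  bit 5 = 1: acc = (10, 23) + (29, 7) = (23, 23)

34P = (23, 23)


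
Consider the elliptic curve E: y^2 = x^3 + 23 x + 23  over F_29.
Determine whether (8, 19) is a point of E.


Check whether y^2 = x^3 + 23 x + 23 (mod 29) for (x, y) = (8, 19).
LHS: y^2 = 19^2 mod 29 = 13
RHS: x^3 + 23 x + 23 = 8^3 + 23*8 + 23 mod 29 = 23
LHS != RHS

No, not on the curve


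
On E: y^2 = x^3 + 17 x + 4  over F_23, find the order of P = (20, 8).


Compute successive multiples of P until we hit O:
  1P = (20, 8)
  2P = (15, 0)
  3P = (20, 15)
  4P = O

ord(P) = 4


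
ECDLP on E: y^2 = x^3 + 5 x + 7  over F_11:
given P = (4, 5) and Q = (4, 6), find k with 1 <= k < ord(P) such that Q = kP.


Enumerate multiples of P until we hit Q = (4, 6):
  1P = (4, 5)
  2P = (7, 0)
  3P = (4, 6)
Match found at i = 3.

k = 3


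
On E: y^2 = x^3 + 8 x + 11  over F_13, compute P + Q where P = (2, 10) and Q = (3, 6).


P != Q, so use the chord formula.
s = (y2 - y1) / (x2 - x1) = (9) / (1) mod 13 = 9
x3 = s^2 - x1 - x2 mod 13 = 9^2 - 2 - 3 = 11
y3 = s (x1 - x3) - y1 mod 13 = 9 * (2 - 11) - 10 = 0

P + Q = (11, 0)


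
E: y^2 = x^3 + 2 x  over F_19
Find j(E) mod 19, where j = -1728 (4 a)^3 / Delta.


Delta = -16(4 a^3 + 27 b^2) mod 19 = 1
-1728 * (4 a)^3 = -1728 * (4*2)^3 mod 19 = 18
j = 18 * 1^(-1) mod 19 = 18

j = 18 (mod 19)


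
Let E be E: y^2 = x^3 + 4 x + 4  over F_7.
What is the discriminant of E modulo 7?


4 a^3 + 27 b^2 = 4*4^3 + 27*4^2 = 256 + 432 = 688
Delta = -16 * (688) = -11008
Delta mod 7 = 3

Delta = 3 (mod 7)


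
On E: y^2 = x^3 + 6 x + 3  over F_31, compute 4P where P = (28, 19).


k = 4 = 100_2 (binary, LSB first: 001)
Double-and-add from P = (28, 19):
  bit 0 = 0: acc unchanged = O
  bit 1 = 0: acc unchanged = O
  bit 2 = 1: acc = O + (1, 17) = (1, 17)

4P = (1, 17)


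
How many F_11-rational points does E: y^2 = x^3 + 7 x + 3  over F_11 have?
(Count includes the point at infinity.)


For each x in F_11, count y with y^2 = x^3 + 7 x + 3 mod 11:
  x = 0: RHS = 3, y in [5, 6]  -> 2 point(s)
  x = 1: RHS = 0, y in [0]  -> 1 point(s)
  x = 2: RHS = 3, y in [5, 6]  -> 2 point(s)
  x = 5: RHS = 9, y in [3, 8]  -> 2 point(s)
  x = 9: RHS = 3, y in [5, 6]  -> 2 point(s)
Affine points: 9. Add the point at infinity: total = 10.

#E(F_11) = 10


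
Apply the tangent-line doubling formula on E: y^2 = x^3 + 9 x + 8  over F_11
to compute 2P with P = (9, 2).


Doubling: s = (3 x1^2 + a) / (2 y1)
s = (3*9^2 + 9) / (2*2) mod 11 = 8
x3 = s^2 - 2 x1 mod 11 = 8^2 - 2*9 = 2
y3 = s (x1 - x3) - y1 mod 11 = 8 * (9 - 2) - 2 = 10

2P = (2, 10)


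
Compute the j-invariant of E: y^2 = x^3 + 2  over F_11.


Delta = -16(4 a^3 + 27 b^2) mod 11 = 10
-1728 * (4 a)^3 = -1728 * (4*0)^3 mod 11 = 0
j = 0 * 10^(-1) mod 11 = 0

j = 0 (mod 11)


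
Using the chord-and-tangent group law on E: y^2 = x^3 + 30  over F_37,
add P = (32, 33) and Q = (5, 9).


P != Q, so use the chord formula.
s = (y2 - y1) / (x2 - x1) = (13) / (10) mod 37 = 5
x3 = s^2 - x1 - x2 mod 37 = 5^2 - 32 - 5 = 25
y3 = s (x1 - x3) - y1 mod 37 = 5 * (32 - 25) - 33 = 2

P + Q = (25, 2)


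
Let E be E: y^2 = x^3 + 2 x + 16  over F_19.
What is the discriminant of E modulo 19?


4 a^3 + 27 b^2 = 4*2^3 + 27*16^2 = 32 + 6912 = 6944
Delta = -16 * (6944) = -111104
Delta mod 19 = 8

Delta = 8 (mod 19)


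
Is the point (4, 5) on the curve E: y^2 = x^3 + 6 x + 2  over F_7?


Check whether y^2 = x^3 + 6 x + 2 (mod 7) for (x, y) = (4, 5).
LHS: y^2 = 5^2 mod 7 = 4
RHS: x^3 + 6 x + 2 = 4^3 + 6*4 + 2 mod 7 = 6
LHS != RHS

No, not on the curve


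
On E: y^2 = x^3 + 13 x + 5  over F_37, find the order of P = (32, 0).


Compute successive multiples of P until we hit O:
  1P = (32, 0)
  2P = O

ord(P) = 2


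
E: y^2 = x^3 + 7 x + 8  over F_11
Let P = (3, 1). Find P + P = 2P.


Doubling: s = (3 x1^2 + a) / (2 y1)
s = (3*3^2 + 7) / (2*1) mod 11 = 6
x3 = s^2 - 2 x1 mod 11 = 6^2 - 2*3 = 8
y3 = s (x1 - x3) - y1 mod 11 = 6 * (3 - 8) - 1 = 2

2P = (8, 2)


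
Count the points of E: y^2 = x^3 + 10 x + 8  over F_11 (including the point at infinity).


For each x in F_11, count y with y^2 = x^3 + 10 x + 8 mod 11:
  x = 2: RHS = 3, y in [5, 6]  -> 2 point(s)
  x = 6: RHS = 9, y in [3, 8]  -> 2 point(s)
  x = 7: RHS = 3, y in [5, 6]  -> 2 point(s)
Affine points: 6. Add the point at infinity: total = 7.

#E(F_11) = 7


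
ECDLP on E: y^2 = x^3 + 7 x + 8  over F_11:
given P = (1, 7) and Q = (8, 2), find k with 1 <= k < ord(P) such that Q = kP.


Enumerate multiples of P until we hit Q = (8, 2):
  1P = (1, 7)
  2P = (3, 1)
  3P = (5, 5)
  4P = (8, 2)
Match found at i = 4.

k = 4


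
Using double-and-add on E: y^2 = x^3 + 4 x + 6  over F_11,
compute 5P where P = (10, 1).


k = 5 = 101_2 (binary, LSB first: 101)
Double-and-add from P = (10, 1):
  bit 0 = 1: acc = O + (10, 1) = (10, 1)
  bit 1 = 0: acc unchanged = (10, 1)
  bit 2 = 1: acc = (10, 1) + (2, 0) = (4, 8)

5P = (4, 8)


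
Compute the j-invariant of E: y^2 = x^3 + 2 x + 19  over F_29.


Delta = -16(4 a^3 + 27 b^2) mod 29 = 20
-1728 * (4 a)^3 = -1728 * (4*2)^3 mod 29 = 25
j = 25 * 20^(-1) mod 29 = 23

j = 23 (mod 29)


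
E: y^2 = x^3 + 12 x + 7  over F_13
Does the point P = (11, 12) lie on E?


Check whether y^2 = x^3 + 12 x + 7 (mod 13) for (x, y) = (11, 12).
LHS: y^2 = 12^2 mod 13 = 1
RHS: x^3 + 12 x + 7 = 11^3 + 12*11 + 7 mod 13 = 1
LHS = RHS

Yes, on the curve


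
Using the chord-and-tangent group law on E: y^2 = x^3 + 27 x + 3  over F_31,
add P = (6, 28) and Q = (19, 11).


P != Q, so use the chord formula.
s = (y2 - y1) / (x2 - x1) = (14) / (13) mod 31 = 13
x3 = s^2 - x1 - x2 mod 31 = 13^2 - 6 - 19 = 20
y3 = s (x1 - x3) - y1 mod 31 = 13 * (6 - 20) - 28 = 7

P + Q = (20, 7)


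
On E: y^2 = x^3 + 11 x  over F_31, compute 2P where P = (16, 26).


Doubling: s = (3 x1^2 + a) / (2 y1)
s = (3*16^2 + 11) / (2*26) mod 31 = 12
x3 = s^2 - 2 x1 mod 31 = 12^2 - 2*16 = 19
y3 = s (x1 - x3) - y1 mod 31 = 12 * (16 - 19) - 26 = 0

2P = (19, 0)
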